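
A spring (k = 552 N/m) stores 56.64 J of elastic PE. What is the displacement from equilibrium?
PE = ½kx² → x = √(2PE/k) = √(2×56.64/552) = 0.453 m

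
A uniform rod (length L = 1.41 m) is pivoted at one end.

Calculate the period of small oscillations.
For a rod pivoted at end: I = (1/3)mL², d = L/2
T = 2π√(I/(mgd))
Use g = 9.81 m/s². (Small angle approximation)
I/m = (1/3)L² = 0.6627 m²; d = L/2 = 0.705 m
T = 2π√(I/(mgd)) = 2π√(0.6627/(9.81×0.705)) = 1.945 s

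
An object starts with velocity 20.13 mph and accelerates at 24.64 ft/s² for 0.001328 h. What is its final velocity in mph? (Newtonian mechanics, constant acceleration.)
v = v₀ + at (with unit conversion) = 100.4 mph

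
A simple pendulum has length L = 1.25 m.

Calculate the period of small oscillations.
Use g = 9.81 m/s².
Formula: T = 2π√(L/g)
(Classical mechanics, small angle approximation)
T = 2π√(L/g) = 2π√(1.25/9.81) = 2.243 s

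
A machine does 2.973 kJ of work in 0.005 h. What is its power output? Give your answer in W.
P = W/t = 2973 J / 18 s = 165.2 W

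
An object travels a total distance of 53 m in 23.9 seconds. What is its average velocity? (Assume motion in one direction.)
v_avg = Δd / Δt = 53 / 23.9 = 2.22 m/s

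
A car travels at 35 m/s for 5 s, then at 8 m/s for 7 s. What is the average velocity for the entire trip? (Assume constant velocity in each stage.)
d₁ = v₁t₁ = 35 × 5 = 175 m
d₂ = v₂t₂ = 8 × 7 = 56 m
d_total = 231 m, t_total = 12 s
v_avg = d_total/t_total = 231/12 = 19.25 m/s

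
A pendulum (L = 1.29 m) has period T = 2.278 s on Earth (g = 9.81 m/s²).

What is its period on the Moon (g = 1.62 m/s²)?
T = 2π√(L/g), so T_moon/T_earth = √(g_earth/g_moon)
T_moon = 2π√(1.29/1.62) = 5.607 s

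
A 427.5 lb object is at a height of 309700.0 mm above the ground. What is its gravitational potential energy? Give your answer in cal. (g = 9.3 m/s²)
PE = mgh = 193.9 kg × 9.3 m/s² × 309.7 m = 5.585e+05 J = 133500.0 cal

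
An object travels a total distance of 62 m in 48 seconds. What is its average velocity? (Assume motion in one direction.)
v_avg = Δd / Δt = 62 / 48 = 1.29 m/s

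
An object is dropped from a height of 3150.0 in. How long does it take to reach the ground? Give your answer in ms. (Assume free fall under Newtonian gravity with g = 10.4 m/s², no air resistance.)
t = √(2h/g) (with unit conversion) = 3923.0 ms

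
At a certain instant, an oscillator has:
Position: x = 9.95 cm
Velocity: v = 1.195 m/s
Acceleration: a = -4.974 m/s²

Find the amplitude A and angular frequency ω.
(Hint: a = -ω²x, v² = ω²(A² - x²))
a = −ω²x → ω = √(|a|/x) = √(4.974/0.0995) = 7.07 rad/s
v² = ω²(A² − x²) → A = √(x² + v²/ω²) = √(0.0995² + 1.195²/7.07²) = 0.1961 m = 19.61 cm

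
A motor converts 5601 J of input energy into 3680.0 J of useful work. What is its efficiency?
η = W_out/W_in = 3680.0/5601 = 0.657 = 65.7%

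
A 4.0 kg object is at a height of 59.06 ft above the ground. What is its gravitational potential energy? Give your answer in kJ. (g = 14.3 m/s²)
PE = mgh = 4 kg × 14.3 m/s² × 18 m = 1030 J = 1.03 kJ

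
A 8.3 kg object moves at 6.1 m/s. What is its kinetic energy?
KE = ½mv² = ½×8.3×6.1² = 154.4215 J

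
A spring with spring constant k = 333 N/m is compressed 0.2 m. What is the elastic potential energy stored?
PE = ½kx² = ½×333×0.2² = 6.66 J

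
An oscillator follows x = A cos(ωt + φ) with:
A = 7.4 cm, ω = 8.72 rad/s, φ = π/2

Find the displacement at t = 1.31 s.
x = A cos(ωt + φ) = 7.4×cos(8.72×1.31 + π/2) = 6.734 cm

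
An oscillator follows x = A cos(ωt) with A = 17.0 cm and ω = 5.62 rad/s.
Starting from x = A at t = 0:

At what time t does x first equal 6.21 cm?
cos(ωt) = x/A = 6.21/17.0 = 0.3653
ωt = arccos(0.3653) = 1.197 rad
t = 1.197/5.62 = 0.213 s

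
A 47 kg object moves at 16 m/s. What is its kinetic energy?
KE = ½mv² = ½×47×16² = 6016.0 J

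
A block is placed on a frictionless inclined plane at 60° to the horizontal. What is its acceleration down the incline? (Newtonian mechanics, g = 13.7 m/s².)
a = g sin(θ) = 13.7 × sin(60°) = 13.7 × 0.866 = 11.86 m/s²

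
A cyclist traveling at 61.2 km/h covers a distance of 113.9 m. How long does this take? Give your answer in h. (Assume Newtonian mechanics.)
t = d/v (with unit conversion) = 0.001861 h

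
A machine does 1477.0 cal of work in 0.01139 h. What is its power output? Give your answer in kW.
P = W/t = 6180 J / 41 s = 150.7 W = 0.1507 kW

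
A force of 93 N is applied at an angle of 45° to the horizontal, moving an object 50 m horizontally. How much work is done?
W = Fd cosθ = 93×50×cos(45°) = 3288.0 J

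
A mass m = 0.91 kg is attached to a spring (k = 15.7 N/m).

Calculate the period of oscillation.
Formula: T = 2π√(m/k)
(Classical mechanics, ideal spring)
T = 2π√(m/k) = 2π√(0.91/15.7) = 1.513 s; f = 1/T = 0.6611 Hz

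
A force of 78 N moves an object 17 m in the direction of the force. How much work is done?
W = Fd = 78×17 = 1326.0 J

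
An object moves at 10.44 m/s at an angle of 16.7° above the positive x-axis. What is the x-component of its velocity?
vₓ = v cos(θ) = 10.44 × cos(16.7°) = 10.0 m/s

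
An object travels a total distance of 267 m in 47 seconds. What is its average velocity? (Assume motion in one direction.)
v_avg = Δd / Δt = 267 / 47 = 5.68 m/s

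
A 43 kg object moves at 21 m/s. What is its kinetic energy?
KE = ½mv² = ½×43×21² = 9481.5 J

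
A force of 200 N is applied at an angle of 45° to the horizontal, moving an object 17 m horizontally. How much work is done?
W = Fd cosθ = 200×17×cos(45°) = 2404.2 J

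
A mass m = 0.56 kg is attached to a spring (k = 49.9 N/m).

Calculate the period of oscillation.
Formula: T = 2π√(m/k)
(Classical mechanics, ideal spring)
T = 2π√(m/k) = 2π√(0.56/49.9) = 0.6656 s; f = 1/T = 1.502 Hz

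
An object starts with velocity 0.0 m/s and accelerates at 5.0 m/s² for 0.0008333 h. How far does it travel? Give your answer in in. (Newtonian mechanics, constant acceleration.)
d = v₀t + ½at² (with unit conversion) = 885.8 in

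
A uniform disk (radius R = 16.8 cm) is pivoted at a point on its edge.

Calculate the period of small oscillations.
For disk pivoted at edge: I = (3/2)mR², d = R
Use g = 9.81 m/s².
I/m = (3/2)R² = 0.04234 m²; d = R = 0.168 m
T = 2π√((3/2)R²/(gR)) = 2π√(3R/(2g)) = 1.007 s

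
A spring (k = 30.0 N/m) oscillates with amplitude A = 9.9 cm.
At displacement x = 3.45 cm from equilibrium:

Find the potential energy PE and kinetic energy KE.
E_total = ½kA² = ½×30.0×(0.099)² = 0.147 J
PE = ½kx² = ½×30.0×(0.0345)² = 0.01785 J
KE = E_total − PE = 0.1292 J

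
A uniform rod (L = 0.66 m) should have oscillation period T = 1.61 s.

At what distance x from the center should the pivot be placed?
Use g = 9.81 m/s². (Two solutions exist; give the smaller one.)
T = 2π√((L²/12 + x²)/(gx)). Let c = T²g/(4π²) = 0.6441.
x² − cx + L²/12 = 0 → x = (c − √(c² − L²/3))/2 = 0.0624 m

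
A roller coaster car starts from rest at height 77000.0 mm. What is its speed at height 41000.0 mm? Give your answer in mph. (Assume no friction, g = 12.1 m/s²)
mgh₁ = ½mv₂² + mgh₂ → v₂ = √(2g(h₁−h₂)) = √(2×12.1×(77−41)) = 29.52 m/s = 66.03 mph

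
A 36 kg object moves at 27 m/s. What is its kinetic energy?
KE = ½mv² = ½×36×27² = 13122.0 J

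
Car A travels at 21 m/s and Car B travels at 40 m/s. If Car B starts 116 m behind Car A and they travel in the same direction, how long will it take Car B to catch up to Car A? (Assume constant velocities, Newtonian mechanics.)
Relative speed: v_rel = 40 - 21 = 19 m/s
Time to catch: t = d₀/v_rel = 116/19 = 6.11 s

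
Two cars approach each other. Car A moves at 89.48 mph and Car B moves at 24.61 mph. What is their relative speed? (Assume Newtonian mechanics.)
v_rel = v_A + v_B = 89.48 + 24.61 = 114.1 mph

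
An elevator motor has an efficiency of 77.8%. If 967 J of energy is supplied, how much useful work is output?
W_out = η × W_in = 0.778 × 967 = 752.33 J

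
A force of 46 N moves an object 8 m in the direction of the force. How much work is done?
W = Fd = 46×8 = 368.0 J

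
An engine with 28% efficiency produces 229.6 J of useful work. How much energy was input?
W_in = W_out/η = 229.6/0.28 = 820.0 J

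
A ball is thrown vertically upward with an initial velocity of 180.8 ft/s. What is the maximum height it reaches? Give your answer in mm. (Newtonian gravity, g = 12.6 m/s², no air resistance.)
h_max = v₀²/(2g) (with unit conversion) = 120500.0 mm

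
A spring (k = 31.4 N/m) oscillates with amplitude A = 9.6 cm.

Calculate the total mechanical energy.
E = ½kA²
E = ½kA² = ½×31.4×(0.096)² = 0.1447 J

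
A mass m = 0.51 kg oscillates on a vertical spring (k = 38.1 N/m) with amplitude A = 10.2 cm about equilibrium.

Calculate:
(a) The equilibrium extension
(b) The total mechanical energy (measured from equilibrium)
x_eq = mg/k = 0.51×9.81/38.1 = 0.1313 m = 13.13 cm
E = ½kA² = ½×38.1×(0.102)² = 0.1982 J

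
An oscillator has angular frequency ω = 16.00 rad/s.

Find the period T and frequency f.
T = 2π/ω = 2π/16.0 = 0.3927 s; f = ω/2π = 2.546 Hz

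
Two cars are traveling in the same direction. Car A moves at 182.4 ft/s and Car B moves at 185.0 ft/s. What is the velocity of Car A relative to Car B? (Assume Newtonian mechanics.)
v_rel = v_A - v_B = 182.4 - 185.0 = -2.6 ft/s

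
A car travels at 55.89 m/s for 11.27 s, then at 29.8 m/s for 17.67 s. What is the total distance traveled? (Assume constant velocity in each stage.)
d₁ = v₁t₁ = 55.89 × 11.27 = 629.88 m
d₂ = v₂t₂ = 29.8 × 17.67 = 526.566 m
d_total = 629.88 + 526.566 = 1156.45 m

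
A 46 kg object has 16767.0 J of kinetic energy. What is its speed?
KE = ½mv² → v = √(2KE/m) = √(2×16767.0/46) = 27.0 m/s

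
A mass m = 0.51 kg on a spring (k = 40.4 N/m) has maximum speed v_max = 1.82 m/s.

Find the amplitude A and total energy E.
½mv²_max = ½kA² → A = v_max√(m/k) = 1.82×√(0.51/40.4) = 0.2045 m = 20.45 cm
E = ½mv²_max = ½×0.51×1.82² = 0.8447 J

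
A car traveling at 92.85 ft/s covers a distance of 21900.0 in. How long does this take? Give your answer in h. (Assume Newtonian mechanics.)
t = d/v (with unit conversion) = 0.00546 h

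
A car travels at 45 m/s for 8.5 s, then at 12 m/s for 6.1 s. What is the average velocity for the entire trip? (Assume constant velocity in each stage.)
d₁ = v₁t₁ = 45 × 8.5 = 382.5 m
d₂ = v₂t₂ = 12 × 6.1 = 73.2 m
d_total = 455.7 m, t_total = 14.6 s
v_avg = d_total/t_total = 455.7/14.6 = 31.21 m/s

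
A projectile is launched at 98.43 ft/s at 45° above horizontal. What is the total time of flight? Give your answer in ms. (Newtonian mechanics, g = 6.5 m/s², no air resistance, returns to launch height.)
T = 2v₀sin(θ)/g (with unit conversion) = 6527.0 ms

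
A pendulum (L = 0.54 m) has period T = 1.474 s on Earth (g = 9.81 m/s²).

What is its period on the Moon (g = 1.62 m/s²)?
T = 2π√(L/g), so T_moon/T_earth = √(g_earth/g_moon)
T_moon = 2π√(0.54/1.62) = 3.628 s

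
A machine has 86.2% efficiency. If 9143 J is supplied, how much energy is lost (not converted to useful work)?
W_out = η × W_in = 0.862×9143 = 7881.3 J
W_lost = W_in − W_out = 9143 − 7881.3 = 1261.7 J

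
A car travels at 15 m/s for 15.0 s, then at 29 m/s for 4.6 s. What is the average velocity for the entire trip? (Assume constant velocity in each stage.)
d₁ = v₁t₁ = 15 × 15.0 = 225 m
d₂ = v₂t₂ = 29 × 4.6 = 133.4 m
d_total = 358.4 m, t_total = 19.6 s
v_avg = d_total/t_total = 358.4/19.6 = 18.29 m/s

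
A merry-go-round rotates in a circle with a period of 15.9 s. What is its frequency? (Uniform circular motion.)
f = 1/T = 1/15.9 = 0.0629 Hz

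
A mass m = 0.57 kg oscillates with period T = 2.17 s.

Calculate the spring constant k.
T = 2π√(m/k) → k = m(2π/T)² = 0.57×(2π/2.17)² = 4.779 N/m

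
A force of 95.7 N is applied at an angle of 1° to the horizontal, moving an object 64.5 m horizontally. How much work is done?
W = Fd cosθ = 95.7×64.5×cos(1°) = 6171.7 J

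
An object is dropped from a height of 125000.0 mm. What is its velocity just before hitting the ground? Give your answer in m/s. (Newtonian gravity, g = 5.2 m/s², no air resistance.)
v = √(2gh) (with unit conversion) = 36.06 m/s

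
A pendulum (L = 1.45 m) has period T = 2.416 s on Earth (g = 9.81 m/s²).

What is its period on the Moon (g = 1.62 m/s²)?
T = 2π√(L/g), so T_moon/T_earth = √(g_earth/g_moon)
T_moon = 2π√(1.45/1.62) = 5.944 s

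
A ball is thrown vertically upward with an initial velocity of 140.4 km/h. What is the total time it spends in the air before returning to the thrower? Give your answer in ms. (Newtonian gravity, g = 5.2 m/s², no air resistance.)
t_total = 2v₀/g (with unit conversion) = 15000.0 ms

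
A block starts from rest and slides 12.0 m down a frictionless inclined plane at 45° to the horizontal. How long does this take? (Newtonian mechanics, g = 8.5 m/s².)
a = g sin(θ) = 8.5 × sin(45°) = 6.01 m/s²
t = √(2d/a) = √(2 × 12.0 / 6.01) = 2.0 s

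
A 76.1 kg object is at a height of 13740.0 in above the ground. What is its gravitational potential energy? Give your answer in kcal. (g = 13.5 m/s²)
PE = mgh = 76.1 kg × 13.5 m/s² × 349 m = 3.585e+05 J = 85.69 kcal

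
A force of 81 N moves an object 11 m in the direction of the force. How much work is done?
W = Fd = 81×11 = 891.0 J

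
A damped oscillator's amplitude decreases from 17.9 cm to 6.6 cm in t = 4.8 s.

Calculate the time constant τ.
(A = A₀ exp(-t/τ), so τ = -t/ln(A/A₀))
A/A₀ = 6.6/17.9 = 0.3687; ln(A/A₀) = -0.9977
τ = −t/ln(A/A₀) = −4.8/-0.9977 = 4.811 s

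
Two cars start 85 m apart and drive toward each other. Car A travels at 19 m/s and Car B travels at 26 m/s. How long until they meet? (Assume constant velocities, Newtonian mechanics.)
Combined speed: v_combined = 19 + 26 = 45 m/s
Time to meet: t = d/45 = 85/45 = 1.89 s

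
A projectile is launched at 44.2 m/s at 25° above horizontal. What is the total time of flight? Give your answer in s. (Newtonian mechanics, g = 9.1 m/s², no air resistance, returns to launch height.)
T = 2v₀sin(θ)/g = 4.105 s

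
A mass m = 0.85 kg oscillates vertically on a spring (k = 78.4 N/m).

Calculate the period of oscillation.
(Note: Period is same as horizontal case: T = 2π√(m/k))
T = 2π√(m/k) = 2π√(0.85/78.4) = 0.6542 s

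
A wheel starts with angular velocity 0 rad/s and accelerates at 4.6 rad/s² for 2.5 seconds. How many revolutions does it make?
θ = ω₀t + ½αt² = 0×2.5 + ½×4.6×2.5² = 14.37 rad
Revolutions = θ/(2π) = 14.37/(2π) = 2.29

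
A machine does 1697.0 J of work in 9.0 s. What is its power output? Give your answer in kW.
P = W/t = 1697 J / 9 s = 188.6 W = 0.1886 kW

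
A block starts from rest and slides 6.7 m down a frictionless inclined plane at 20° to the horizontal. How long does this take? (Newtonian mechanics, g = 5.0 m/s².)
a = g sin(θ) = 5.0 × sin(20°) = 1.71 m/s²
t = √(2d/a) = √(2 × 6.7 / 1.71) = 2.8 s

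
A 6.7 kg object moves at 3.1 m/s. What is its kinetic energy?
KE = ½mv² = ½×6.7×3.1² = 32.1935 J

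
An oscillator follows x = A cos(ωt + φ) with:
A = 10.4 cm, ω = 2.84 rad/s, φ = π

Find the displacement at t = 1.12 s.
x = A cos(ωt + φ) = 10.4×cos(2.84×1.12 + π) = 10.39 cm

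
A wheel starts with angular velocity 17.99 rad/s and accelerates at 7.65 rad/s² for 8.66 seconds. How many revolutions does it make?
θ = ω₀t + ½αt² = 17.99×8.66 + ½×7.65×8.66² = 442.65 rad
Revolutions = θ/(2π) = 442.65/(2π) = 70.45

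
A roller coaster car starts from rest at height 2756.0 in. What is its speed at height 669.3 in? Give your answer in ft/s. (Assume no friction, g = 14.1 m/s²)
mgh₁ = ½mv₂² + mgh₂ → v₂ = √(2g(h₁−h₂)) = √(2×14.1×(70−17)) = 38.66 m/s = 126.8 ft/s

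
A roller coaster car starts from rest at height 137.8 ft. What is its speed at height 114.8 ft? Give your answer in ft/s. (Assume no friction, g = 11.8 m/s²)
mgh₁ = ½mv₂² + mgh₂ → v₂ = √(2g(h₁−h₂)) = √(2×11.8×(42−34.99)) = 12.86 m/s = 42.2 ft/s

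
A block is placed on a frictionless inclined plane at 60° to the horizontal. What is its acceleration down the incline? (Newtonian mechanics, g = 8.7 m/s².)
a = g sin(θ) = 8.7 × sin(60°) = 8.7 × 0.866 = 7.53 m/s²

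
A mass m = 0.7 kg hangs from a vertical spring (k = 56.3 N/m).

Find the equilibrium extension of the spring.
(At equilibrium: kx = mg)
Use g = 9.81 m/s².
x_eq = mg/k = 0.7×9.81/56.3 = 0.122 m = 12.2 cm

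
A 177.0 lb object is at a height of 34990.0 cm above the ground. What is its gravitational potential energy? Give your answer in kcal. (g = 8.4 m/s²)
PE = mgh = 80.29 kg × 8.4 m/s² × 349.9 m = 2.36e+05 J = 56.4 kcal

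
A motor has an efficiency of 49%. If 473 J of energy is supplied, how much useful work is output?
W_out = η × W_in = 0.49 × 473 = 231.77 J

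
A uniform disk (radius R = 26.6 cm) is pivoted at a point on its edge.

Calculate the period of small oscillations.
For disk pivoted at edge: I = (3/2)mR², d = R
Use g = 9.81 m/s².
I/m = (3/2)R² = 0.1061 m²; d = R = 0.266 m
T = 2π√((3/2)R²/(gR)) = 2π√(3R/(2g)) = 1.267 s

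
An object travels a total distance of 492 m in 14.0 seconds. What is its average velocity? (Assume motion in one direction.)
v_avg = Δd / Δt = 492 / 14.0 = 35.14 m/s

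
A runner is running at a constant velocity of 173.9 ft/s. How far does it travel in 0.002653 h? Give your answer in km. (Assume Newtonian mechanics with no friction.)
d = vt (with unit conversion) = 0.5062 km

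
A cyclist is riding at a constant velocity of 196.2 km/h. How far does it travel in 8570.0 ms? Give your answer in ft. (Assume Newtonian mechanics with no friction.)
d = vt (with unit conversion) = 1532.0 ft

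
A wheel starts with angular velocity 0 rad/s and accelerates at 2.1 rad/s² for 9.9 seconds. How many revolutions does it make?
θ = ω₀t + ½αt² = 0×9.9 + ½×2.1×9.9² = 102.91 rad
Revolutions = θ/(2π) = 102.91/(2π) = 16.38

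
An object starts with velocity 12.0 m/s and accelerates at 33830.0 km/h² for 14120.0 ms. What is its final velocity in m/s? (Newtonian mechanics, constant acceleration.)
v = v₀ + at (with unit conversion) = 48.86 m/s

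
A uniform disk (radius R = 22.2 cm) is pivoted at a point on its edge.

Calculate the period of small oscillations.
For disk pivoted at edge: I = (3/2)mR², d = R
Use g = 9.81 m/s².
I/m = (3/2)R² = 0.07393 m²; d = R = 0.222 m
T = 2π√((3/2)R²/(gR)) = 2π√(3R/(2g)) = 1.158 s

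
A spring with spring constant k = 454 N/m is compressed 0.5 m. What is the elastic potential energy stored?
PE = ½kx² = ½×454×0.5² = 56.75 J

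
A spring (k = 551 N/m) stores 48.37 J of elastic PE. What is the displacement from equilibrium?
PE = ½kx² → x = √(2PE/k) = √(2×48.37/551) = 0.419 m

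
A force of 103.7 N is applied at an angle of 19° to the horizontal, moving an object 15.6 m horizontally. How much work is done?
W = Fd cosθ = 103.7×15.6×cos(19°) = 1529.6 J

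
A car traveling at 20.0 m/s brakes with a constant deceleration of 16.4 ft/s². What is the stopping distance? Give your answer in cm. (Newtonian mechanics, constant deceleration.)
d = v₀² / (2a) (with unit conversion) = 4001.0 cm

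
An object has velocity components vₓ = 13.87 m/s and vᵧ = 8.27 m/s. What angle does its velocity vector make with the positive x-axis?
θ = arctan(vᵧ/vₓ) = arctan(8.27/13.87) = 30.81°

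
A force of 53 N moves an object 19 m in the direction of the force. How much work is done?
W = Fd = 53×19 = 1007.0 J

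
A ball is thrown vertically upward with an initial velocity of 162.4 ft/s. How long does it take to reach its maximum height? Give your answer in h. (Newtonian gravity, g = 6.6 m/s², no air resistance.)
t_up = v₀/g (with unit conversion) = 0.002083 h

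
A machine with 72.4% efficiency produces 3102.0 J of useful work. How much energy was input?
W_in = W_out/η = 3102.0/0.724 = 4284.5 J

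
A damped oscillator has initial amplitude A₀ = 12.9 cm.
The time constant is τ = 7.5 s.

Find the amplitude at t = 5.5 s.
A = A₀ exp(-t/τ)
A = A₀ exp(−t/τ) = 12.9×exp(−5.5/7.5) = 6.196 cm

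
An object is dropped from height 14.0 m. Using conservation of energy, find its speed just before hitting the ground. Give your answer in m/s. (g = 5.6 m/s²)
mgh = ½mv² → v = √(2gh) = √(2×5.6×14) = 12.52 m/s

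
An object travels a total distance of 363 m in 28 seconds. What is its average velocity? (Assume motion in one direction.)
v_avg = Δd / Δt = 363 / 28 = 12.96 m/s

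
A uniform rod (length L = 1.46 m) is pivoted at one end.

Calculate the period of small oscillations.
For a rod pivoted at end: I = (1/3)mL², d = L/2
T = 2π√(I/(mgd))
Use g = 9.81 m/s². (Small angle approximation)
I/m = (1/3)L² = 0.7105 m²; d = L/2 = 0.73 m
T = 2π√(I/(mgd)) = 2π√(0.7105/(9.81×0.73)) = 1.979 s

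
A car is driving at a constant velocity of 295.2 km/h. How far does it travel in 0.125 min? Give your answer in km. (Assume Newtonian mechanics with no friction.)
d = vt (with unit conversion) = 0.615 km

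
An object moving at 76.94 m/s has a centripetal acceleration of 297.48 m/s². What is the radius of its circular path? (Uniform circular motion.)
r = v²/a_c = 76.94²/297.48 = 19.9 m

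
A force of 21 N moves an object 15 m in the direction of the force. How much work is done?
W = Fd = 21×15 = 315.0 J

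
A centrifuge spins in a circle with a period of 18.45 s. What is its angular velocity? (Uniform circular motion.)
ω = 2π/T = 2π/18.45 = 0.3406 rad/s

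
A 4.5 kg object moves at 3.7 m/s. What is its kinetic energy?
KE = ½mv² = ½×4.5×3.7² = 30.8025 J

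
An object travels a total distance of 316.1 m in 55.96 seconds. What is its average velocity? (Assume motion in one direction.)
v_avg = Δd / Δt = 316.1 / 55.96 = 5.65 m/s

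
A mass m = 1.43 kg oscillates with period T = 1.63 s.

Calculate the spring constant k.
T = 2π√(m/k) → k = m(2π/T)² = 1.43×(2π/1.63)² = 21.25 N/m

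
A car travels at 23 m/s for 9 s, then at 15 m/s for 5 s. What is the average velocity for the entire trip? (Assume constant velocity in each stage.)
d₁ = v₁t₁ = 23 × 9 = 207 m
d₂ = v₂t₂ = 15 × 5 = 75 m
d_total = 282 m, t_total = 14 s
v_avg = d_total/t_total = 282/14 = 20.14 m/s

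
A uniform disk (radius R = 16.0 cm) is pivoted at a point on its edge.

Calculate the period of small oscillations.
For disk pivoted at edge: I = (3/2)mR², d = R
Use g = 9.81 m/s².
I/m = (3/2)R² = 0.0384 m²; d = R = 0.16 m
T = 2π√((3/2)R²/(gR)) = 2π√(3R/(2g)) = 0.9828 s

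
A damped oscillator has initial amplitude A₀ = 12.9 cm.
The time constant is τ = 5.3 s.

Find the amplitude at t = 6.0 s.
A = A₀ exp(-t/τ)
A = A₀ exp(−t/τ) = 12.9×exp(−6.0/5.3) = 4.158 cm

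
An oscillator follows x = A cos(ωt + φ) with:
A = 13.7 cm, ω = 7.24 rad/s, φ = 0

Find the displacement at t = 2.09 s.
x = A cos(ωt + φ) = 13.7×cos(7.24×2.09 + 0) = -11.49 cm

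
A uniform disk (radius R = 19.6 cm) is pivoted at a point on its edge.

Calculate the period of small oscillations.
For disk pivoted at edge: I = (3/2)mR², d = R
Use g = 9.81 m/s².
I/m = (3/2)R² = 0.05762 m²; d = R = 0.196 m
T = 2π√((3/2)R²/(gR)) = 2π√(3R/(2g)) = 1.088 s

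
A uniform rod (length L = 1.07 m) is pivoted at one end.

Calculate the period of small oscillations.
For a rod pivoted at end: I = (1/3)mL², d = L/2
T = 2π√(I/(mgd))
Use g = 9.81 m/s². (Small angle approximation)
I/m = (1/3)L² = 0.3816 m²; d = L/2 = 0.535 m
T = 2π√(I/(mgd)) = 2π√(0.3816/(9.81×0.535)) = 1.694 s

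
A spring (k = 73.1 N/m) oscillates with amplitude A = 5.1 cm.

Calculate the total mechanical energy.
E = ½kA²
E = ½kA² = ½×73.1×(0.051)² = 0.09507 J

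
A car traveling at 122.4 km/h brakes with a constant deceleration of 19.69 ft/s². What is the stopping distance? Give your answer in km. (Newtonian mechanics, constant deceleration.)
d = v₀² / (2a) (with unit conversion) = 0.09631 km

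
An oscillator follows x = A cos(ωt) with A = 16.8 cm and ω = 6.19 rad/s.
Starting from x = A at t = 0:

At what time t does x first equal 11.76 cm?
cos(ωt) = x/A = 11.76/16.8 = 0.7
ωt = arccos(0.7) = 0.7954 rad
t = 0.7954/6.19 = 0.1285 s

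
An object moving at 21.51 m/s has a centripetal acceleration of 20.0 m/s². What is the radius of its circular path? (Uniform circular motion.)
r = v²/a_c = 21.51²/20.0 = 23.13 m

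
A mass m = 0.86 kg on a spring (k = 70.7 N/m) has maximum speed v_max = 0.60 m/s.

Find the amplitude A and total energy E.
½mv²_max = ½kA² → A = v_max√(m/k) = 0.6×√(0.86/70.7) = 0.06617 m = 6.617 cm
E = ½mv²_max = ½×0.86×0.6² = 0.1548 J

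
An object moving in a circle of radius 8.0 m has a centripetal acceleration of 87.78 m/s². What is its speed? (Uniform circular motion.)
v = √(a_c × r) = √(87.78 × 8.0) = 26.5 m/s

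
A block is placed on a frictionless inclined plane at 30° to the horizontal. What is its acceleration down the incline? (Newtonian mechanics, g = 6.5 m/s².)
a = g sin(θ) = 6.5 × sin(30°) = 6.5 × 0.5 = 3.25 m/s²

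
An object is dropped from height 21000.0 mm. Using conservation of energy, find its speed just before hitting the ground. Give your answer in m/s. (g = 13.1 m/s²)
mgh = ½mv² → v = √(2gh) = √(2×13.1×21) = 23.46 m/s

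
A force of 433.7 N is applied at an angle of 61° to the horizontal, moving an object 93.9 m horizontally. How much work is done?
W = Fd cosθ = 433.7×93.9×cos(61°) = 19744.0 J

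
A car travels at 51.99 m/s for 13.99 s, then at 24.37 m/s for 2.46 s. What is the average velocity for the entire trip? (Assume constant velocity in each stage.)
d₁ = v₁t₁ = 51.99 × 13.99 = 727.34 m
d₂ = v₂t₂ = 24.37 × 2.46 = 59.9502 m
d_total = 787.29 m, t_total = 16.45 s
v_avg = d_total/t_total = 787.29/16.45 = 47.86 m/s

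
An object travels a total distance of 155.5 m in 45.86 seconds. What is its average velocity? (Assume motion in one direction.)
v_avg = Δd / Δt = 155.5 / 45.86 = 3.39 m/s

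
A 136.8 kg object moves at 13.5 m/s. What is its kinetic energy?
KE = ½mv² = ½×136.8×13.5² = 12465.9 J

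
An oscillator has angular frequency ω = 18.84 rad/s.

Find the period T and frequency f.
T = 2π/ω = 2π/18.84 = 0.3335 s; f = ω/2π = 2.998 Hz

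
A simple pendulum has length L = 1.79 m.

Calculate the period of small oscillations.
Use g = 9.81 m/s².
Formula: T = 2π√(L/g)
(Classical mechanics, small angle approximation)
T = 2π√(L/g) = 2π√(1.79/9.81) = 2.684 s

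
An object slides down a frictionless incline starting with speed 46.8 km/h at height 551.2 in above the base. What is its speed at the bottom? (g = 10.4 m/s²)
½mv₀² + mgh = ½mv² → v = √(v₀² + 2gh) = √(13² + 2×10.4×14) = 21.45 m/s = 77.23 km/h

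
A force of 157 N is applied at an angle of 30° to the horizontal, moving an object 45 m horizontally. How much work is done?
W = Fd cosθ = 157×45×cos(30°) = 6118.5 J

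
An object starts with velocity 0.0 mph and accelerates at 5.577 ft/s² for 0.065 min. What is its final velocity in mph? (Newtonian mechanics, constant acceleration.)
v = v₀ + at (with unit conversion) = 14.83 mph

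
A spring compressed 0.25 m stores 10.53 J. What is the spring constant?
PE = ½kx² → k = 2PE/x² = 2×10.53/0.25² = 337.0 N/m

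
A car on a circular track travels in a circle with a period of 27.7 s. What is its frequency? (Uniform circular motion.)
f = 1/T = 1/27.7 = 0.0361 Hz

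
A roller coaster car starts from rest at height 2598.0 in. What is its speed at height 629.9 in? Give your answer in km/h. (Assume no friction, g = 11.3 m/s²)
mgh₁ = ½mv₂² + mgh₂ → v₂ = √(2g(h₁−h₂)) = √(2×11.3×(65.99−16)) = 33.61 m/s = 121.0 km/h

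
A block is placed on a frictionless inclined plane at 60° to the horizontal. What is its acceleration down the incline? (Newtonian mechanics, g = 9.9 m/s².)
a = g sin(θ) = 9.9 × sin(60°) = 9.9 × 0.866 = 8.57 m/s²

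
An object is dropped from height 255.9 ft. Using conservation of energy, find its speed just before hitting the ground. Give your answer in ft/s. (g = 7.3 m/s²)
mgh = ½mv² → v = √(2gh) = √(2×7.3×78) = 33.75 m/s = 110.7 ft/s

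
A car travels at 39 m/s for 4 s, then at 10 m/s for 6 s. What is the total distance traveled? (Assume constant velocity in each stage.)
d₁ = v₁t₁ = 39 × 4 = 156 m
d₂ = v₂t₂ = 10 × 6 = 60 m
d_total = 156 + 60 = 216 m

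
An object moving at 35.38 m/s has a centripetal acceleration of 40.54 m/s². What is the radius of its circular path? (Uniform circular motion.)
r = v²/a_c = 35.38²/40.54 = 30.88 m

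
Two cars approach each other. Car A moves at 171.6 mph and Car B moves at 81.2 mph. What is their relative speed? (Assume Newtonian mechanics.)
v_rel = v_A + v_B = 171.6 + 81.2 = 252.8 mph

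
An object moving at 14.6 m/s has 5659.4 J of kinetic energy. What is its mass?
KE = ½mv² → m = 2KE/v² = 2×5659.4/14.6² = 53.1 kg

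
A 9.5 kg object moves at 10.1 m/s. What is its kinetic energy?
KE = ½mv² = ½×9.5×10.1² = 484.5475 J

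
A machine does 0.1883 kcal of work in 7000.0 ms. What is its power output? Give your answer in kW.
P = W/t = 787.8 J / 7 s = 112.5 W = 0.1125 kW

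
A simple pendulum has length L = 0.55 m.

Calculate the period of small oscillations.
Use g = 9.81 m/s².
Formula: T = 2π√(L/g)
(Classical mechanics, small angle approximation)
T = 2π√(L/g) = 2π√(0.55/9.81) = 1.488 s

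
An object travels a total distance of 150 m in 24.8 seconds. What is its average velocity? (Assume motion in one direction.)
v_avg = Δd / Δt = 150 / 24.8 = 6.05 m/s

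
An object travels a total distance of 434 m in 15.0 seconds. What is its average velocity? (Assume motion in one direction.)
v_avg = Δd / Δt = 434 / 15.0 = 28.93 m/s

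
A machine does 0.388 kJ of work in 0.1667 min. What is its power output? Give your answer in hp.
P = W/t = 388 J / 10 s = 38.79 W = 0.05202 hp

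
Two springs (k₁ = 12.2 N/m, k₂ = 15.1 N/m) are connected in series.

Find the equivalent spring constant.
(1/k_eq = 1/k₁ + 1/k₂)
1/k_eq = 1/12.2 + 1/15.1 = 0.14819; k_eq = 6.748 N/m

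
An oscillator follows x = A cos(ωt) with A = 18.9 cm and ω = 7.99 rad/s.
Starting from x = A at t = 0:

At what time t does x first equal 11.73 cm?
cos(ωt) = x/A = 11.73/18.9 = 0.6206
ωt = arccos(0.6206) = 0.9012 rad
t = 0.9012/7.99 = 0.1128 s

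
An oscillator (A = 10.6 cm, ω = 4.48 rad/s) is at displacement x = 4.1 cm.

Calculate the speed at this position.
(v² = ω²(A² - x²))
v = ω√(A² − x²) = 4.48×√(0.106² − 0.041²) = 0.4379 m/s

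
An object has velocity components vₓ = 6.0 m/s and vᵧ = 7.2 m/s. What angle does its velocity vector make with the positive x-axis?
θ = arctan(vᵧ/vₓ) = arctan(7.2/6.0) = 50.19°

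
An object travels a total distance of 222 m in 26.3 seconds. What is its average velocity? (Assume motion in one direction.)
v_avg = Δd / Δt = 222 / 26.3 = 8.44 m/s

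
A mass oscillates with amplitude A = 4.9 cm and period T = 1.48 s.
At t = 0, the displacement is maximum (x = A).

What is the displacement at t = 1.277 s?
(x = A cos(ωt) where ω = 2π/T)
ω = 2π/T = 2π/1.48 = 4.245 rad/s
x = A cos(ωt) = 4.9×cos(4.245×1.277) = 3.19 cm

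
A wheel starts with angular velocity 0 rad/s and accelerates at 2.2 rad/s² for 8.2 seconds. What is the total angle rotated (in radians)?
θ = ω₀t + ½αt² = 0×8.2 + ½×2.2×8.2² = 73.96 rad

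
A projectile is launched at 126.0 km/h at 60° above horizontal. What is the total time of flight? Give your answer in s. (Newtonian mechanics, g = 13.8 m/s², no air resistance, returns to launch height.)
T = 2v₀sin(θ)/g (with unit conversion) = 4.393 s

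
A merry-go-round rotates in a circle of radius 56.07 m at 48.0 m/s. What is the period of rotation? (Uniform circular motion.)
T = 2πr/v = 2π×56.07/48.0 = 7.34 s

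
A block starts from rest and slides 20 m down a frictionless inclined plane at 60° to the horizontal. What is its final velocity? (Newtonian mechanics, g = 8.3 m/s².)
a = g sin(θ) = 8.3 × sin(60°) = 7.19 m/s²
v = √(2ad) = √(2 × 7.19 × 20) = 16.96 m/s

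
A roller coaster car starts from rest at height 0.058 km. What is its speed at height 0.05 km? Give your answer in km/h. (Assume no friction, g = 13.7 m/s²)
mgh₁ = ½mv₂² + mgh₂ → v₂ = √(2g(h₁−h₂)) = √(2×13.7×(58−50)) = 14.81 m/s = 53.3 km/h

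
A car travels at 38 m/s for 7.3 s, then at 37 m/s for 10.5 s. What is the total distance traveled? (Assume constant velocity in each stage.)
d₁ = v₁t₁ = 38 × 7.3 = 277.4 m
d₂ = v₂t₂ = 37 × 10.5 = 388.5 m
d_total = 277.4 + 388.5 = 665.9 m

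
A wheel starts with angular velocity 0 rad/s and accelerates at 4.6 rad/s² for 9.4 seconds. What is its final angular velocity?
ω = ω₀ + αt = 0 + 4.6 × 9.4 = 43.24 rad/s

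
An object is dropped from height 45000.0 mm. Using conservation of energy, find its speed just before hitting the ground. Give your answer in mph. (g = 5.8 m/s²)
mgh = ½mv² → v = √(2gh) = √(2×5.8×45) = 22.85 m/s = 51.11 mph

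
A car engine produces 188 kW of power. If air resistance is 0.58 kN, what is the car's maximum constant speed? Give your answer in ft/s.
P = Fv → v = P/F = 188000 W / 580 N = 324.1 m/s = 1063.0 ft/s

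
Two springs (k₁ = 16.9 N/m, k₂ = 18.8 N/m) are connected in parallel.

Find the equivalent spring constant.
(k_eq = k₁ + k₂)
k_eq = k₁ + k₂ = 16.9 + 18.8 = 35.7 N/m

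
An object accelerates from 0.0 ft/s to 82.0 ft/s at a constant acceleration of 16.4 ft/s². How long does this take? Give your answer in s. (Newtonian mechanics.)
t = (v - v₀)/a (with unit conversion) = 5.0 s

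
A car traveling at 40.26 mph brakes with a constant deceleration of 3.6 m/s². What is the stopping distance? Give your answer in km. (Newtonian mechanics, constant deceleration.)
d = v₀² / (2a) (with unit conversion) = 0.04499 km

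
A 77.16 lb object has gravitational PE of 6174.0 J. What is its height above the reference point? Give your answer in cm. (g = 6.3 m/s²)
PE = mgh → h = PE/(mg) = 6174 J / (35 kg × 6.3 m/s²) = 28 m = 2800.0 cm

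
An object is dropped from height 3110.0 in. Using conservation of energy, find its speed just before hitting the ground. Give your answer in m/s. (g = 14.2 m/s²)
mgh = ½mv² → v = √(2gh) = √(2×14.2×78.99) = 47.36 m/s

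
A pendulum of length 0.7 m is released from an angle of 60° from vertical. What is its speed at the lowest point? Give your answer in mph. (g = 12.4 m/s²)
h = L(1 − cosθ) = 0.7×(1 − cos60°) = 0.35 m
v = √(2gh) = √(2×12.4×0.35) = 2.946 m/s = 6.59 mph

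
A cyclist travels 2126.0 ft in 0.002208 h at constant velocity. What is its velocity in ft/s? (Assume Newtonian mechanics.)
v = d/t (with unit conversion) = 267.5 ft/s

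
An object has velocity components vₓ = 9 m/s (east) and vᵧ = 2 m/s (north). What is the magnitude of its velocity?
|v| = √(vₓ² + vᵧ²) = √(9² + 2²) = √(85) = 9.22 m/s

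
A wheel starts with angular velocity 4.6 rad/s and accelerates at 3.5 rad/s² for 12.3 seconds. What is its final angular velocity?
ω = ω₀ + αt = 4.6 + 3.5 × 12.3 = 47.65 rad/s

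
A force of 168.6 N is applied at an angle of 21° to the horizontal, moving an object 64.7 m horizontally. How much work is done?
W = Fd cosθ = 168.6×64.7×cos(21°) = 10184.0 J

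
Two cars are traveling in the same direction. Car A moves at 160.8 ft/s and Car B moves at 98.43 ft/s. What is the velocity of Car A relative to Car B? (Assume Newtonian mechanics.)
v_rel = v_A - v_B = 160.8 - 98.43 = 62.37 ft/s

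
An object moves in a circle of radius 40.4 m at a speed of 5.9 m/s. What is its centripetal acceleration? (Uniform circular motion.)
a_c = v²/r = 5.9²/40.4 = 34.81/40.4 = 0.86 m/s²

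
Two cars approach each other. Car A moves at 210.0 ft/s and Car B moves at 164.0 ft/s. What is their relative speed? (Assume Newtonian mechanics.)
v_rel = v_A + v_B = 210.0 + 164.0 = 374.0 ft/s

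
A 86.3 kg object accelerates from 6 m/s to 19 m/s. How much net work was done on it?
W_net = ΔKE = ½m(v₂² − v₁²) = ½×86.3×(19² − 6²) = 14023.75 J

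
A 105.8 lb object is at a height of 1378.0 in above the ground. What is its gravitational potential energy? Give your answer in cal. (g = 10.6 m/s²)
PE = mgh = 47.99 kg × 10.6 m/s² × 35 m = 1.78e+04 J = 4255.0 cal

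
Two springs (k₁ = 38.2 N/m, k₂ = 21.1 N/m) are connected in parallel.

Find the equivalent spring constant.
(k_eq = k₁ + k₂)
k_eq = k₁ + k₂ = 38.2 + 21.1 = 59.3 N/m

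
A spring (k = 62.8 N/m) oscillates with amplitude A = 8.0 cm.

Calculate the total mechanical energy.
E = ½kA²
E = ½kA² = ½×62.8×(0.08)² = 0.201 J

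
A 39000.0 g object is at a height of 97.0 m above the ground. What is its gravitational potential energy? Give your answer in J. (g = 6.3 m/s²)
PE = mgh = 39 kg × 6.3 m/s² × 97 m = 2.383e+04 J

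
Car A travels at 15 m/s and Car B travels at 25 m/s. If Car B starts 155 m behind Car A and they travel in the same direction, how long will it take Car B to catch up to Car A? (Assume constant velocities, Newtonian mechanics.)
Relative speed: v_rel = 25 - 15 = 10 m/s
Time to catch: t = d₀/v_rel = 155/10 = 15.5 s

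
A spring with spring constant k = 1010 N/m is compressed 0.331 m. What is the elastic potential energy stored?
PE = ½kx² = ½×1010×0.331² = 55.33 J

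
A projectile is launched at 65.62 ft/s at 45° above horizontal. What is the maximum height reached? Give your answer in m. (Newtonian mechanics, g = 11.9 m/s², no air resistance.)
H = v₀²sin²(θ)/(2g) (with unit conversion) = 8.404 m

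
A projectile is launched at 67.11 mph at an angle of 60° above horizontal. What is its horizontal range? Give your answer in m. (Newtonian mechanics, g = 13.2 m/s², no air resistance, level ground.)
R = v₀² sin(2θ) / g (with unit conversion) = 59.05 m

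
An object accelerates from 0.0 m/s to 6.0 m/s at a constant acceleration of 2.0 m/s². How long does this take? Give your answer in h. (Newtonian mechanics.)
t = (v - v₀)/a (with unit conversion) = 0.0008333 h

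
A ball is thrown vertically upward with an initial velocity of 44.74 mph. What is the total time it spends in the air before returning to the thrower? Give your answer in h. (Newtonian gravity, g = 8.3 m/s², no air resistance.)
t_total = 2v₀/g (with unit conversion) = 0.001339 h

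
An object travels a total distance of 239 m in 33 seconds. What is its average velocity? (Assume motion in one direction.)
v_avg = Δd / Δt = 239 / 33 = 7.24 m/s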